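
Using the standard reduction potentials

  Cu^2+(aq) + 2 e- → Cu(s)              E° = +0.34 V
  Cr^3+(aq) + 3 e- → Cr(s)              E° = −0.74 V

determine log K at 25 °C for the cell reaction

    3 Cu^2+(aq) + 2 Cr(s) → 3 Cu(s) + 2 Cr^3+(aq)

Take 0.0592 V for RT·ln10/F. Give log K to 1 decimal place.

log K = 109.5

The Cu²⁺/Cu couple is reduced (cathode); E°cell = +0.34 − (−0.74) = +1.08 V with n = 6.
At equilibrium E = 0, so log K = nE°cell / 0.0592 = (6)(+1.08) / 0.0592 = 109.5.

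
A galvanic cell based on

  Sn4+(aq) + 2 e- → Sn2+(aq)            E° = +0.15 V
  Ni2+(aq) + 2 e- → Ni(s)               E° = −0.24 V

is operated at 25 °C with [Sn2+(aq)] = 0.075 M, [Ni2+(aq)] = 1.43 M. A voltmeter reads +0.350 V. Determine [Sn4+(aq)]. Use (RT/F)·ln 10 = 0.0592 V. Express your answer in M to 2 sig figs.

The Sn⁴⁺/Sn²⁺ couple has the larger reduction potential, so it is the cathode: E°cell = +0.15 − (−0.24) = +0.39 V and n = 2.
Rearranging E = E° − (0.0592/n)·log Q gives log Q = 2(+0.39 − (+0.350))/0.0592 = 1.351.
The balanced reaction is Sn4+(aq) + Ni(s) → Sn2+(aq) + Ni2+(aq), so Q = ([Sn2+(aq)]·[Ni2+(aq)]) / [Sn4+(aq)].
Substituting the known concentrations and solving, log [Sn4+(aq)] = −2.321 and [Sn4+(aq)] = 0.0048 M.

0.0048 M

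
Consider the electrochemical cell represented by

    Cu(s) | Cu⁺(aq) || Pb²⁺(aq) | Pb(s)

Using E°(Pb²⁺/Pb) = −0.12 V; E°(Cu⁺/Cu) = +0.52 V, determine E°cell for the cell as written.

−0.64 V

By convention the left-hand electrode in cell notation is the anode (oxidation) and the right-hand electrode is the cathode (reduction).
E°cell = E°(right) − E°(left) = −0.12 − (+0.52) = −0.64 V.
The negative sign shows that, as written, the cell would require an external voltage to drive the reaction.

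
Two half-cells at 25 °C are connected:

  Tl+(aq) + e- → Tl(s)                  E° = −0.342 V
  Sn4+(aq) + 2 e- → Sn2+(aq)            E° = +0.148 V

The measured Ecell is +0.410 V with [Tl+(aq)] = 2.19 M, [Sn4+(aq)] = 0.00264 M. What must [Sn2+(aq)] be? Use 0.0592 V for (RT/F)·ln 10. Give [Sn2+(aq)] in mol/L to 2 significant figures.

0.28 M

The Sn⁴⁺/Sn²⁺ couple has the larger reduction potential, so it is the cathode: E°cell = +0.148 − (−0.342) = +0.490 V and n = 2.
From the Nernst equation, log Q = n(E° − E)/0.0592 = 2·(+0.490 − (+0.410))/0.0592 = 2.703.
For Sn4+(aq) + 2 Tl(s) → Sn2+(aq) + 2 Tl+(aq), the reaction quotient is Q = ([Sn2+(aq)]·[Tl+(aq)]^2) / [Sn4+(aq)].
Isolating [Sn2+(aq)] in Q = 10^{2.703} yields log [Sn2+(aq)] = −0.556, i.e. 0.28 M.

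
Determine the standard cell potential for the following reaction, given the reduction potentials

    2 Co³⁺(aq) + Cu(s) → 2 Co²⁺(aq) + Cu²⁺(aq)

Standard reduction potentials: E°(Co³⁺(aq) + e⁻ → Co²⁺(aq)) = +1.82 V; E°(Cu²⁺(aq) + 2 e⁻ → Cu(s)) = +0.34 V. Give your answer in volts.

In the reaction as written, Co³⁺(aq) is reduced (cathode) and Cu²⁺(aq) is produced by oxidation at the anode.
E°cell = E°(cathode) − E°(anode) = +1.82 − (+0.34) = +1.48 V.
The positive value indicates the reaction is spontaneous as written.

+1.48 V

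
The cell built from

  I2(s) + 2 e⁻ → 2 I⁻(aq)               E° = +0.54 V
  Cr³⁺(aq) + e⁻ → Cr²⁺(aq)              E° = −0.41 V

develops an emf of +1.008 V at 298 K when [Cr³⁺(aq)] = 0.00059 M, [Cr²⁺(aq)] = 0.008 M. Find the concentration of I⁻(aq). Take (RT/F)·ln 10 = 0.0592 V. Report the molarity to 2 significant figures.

The I₂/I⁻ couple has the larger reduction potential, so it is the cathode: E°cell = +0.54 − (−0.41) = +0.95 V and n = 2.
Rearranging E = E° − (0.0592/n)·log Q gives log Q = 2(+0.95 − (+1.008))/0.0592 = −1.959.
For I2(s) + 2 Cr²⁺(aq) → 2 I⁻(aq) + 2 Cr³⁺(aq), the reaction quotient is Q = ([I⁻(aq)]^2·[Cr³⁺(aq)]^2) / [Cr²⁺(aq)]^2.
Substituting the known concentrations and solving, log [I⁻(aq)] = 0.153 and [I⁻(aq)] = 1.4 M.

1.4 M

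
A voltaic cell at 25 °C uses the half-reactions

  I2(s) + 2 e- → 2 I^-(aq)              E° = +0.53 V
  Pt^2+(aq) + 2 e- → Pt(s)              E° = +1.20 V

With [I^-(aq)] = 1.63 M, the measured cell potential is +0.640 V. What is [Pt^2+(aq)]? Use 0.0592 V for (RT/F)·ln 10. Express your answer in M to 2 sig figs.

0.036 M

With Pt²⁺/Pt at the cathode and I₂/I⁻ at the anode, E°cell = +1.20 − (+0.53) = +0.67 V (n = 2).
Rearranging E = E° − (0.0592/n)·log Q gives log Q = 2(+0.67 − (+0.640))/0.0592 = 1.014.
For Pt^2+(aq) + 2 I^-(aq) → Pt(s) + I2(s), the reaction quotient is Q = 1 / ([Pt^2+(aq)]·[I^-(aq)]^2).
Substituting the known concentrations and solving, log [Pt^2+(aq)] = −1.438 and [Pt^2+(aq)] = 0.036 M.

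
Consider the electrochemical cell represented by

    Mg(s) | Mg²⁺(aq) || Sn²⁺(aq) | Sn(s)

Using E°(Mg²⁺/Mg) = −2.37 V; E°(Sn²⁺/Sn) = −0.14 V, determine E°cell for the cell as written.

+2.23 V

By convention the left-hand electrode in cell notation is the anode (oxidation) and the right-hand electrode is the cathode (reduction).
E°cell = E°(right) − E°(left) = −0.14 − (−2.37) = +2.23 V.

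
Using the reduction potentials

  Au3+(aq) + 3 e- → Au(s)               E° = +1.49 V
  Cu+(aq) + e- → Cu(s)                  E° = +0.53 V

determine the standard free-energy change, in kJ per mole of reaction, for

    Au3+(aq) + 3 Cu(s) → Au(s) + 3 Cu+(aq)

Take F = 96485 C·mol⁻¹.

In the reaction as written Au3+(aq) is reduced, so the Au³⁺/Au couple is the cathode and Cu⁺/Cu is the anode.
E°cell = +1.49 − (+0.53) = +0.96 V; balancing electrons gives n = 3.
ΔG° = −nFE°cell = −(3)(96485)(+0.96) J/mol = −278 kJ/mol.

−278 kJ/mol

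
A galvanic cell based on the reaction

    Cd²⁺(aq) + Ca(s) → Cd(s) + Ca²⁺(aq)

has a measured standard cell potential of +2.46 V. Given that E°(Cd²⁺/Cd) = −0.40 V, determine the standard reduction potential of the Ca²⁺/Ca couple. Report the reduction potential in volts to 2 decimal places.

−2.86 V

In the reaction as written the Cd²⁺/Cd couple is reduced (cathode) and Ca²⁺/Ca is oxidized (anode), so E°cell = E°(Cd²⁺/Cd) − E°(Ca²⁺/Ca).
E°(Ca²⁺/Ca) = E°(cathode) − E°cell = −0.40 − (+2.46) = −2.86 V.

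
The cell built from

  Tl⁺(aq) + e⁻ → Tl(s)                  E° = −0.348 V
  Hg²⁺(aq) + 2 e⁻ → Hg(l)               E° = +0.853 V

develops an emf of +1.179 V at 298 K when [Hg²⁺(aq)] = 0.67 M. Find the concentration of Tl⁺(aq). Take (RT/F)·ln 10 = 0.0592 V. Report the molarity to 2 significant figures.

The Hg²⁺/Hg couple has the larger reduction potential, so it is the cathode: E°cell = +0.853 − (−0.348) = +1.201 V and n = 2.
From the Nernst equation, log Q = n(E° − E)/0.0592 = 2·(+1.201 − (+1.179))/0.0592 = 0.743.
Balancing electrons gives Hg²⁺(aq) + 2 Tl(s) → Hg(l) + 2 Tl⁺(aq); thus Q = [Tl⁺(aq)]^2 / [Hg²⁺(aq)].
Substituting the known concentrations and solving, log [Tl⁺(aq)] = 0.285 and [Tl⁺(aq)] = 1.9 M.

1.9 M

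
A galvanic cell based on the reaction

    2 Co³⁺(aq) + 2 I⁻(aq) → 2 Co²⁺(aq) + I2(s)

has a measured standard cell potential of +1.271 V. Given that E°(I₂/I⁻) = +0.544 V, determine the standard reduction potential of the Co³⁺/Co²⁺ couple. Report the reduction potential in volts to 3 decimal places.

In the reaction as written the Co³⁺/Co²⁺ couple is reduced (cathode) and I₂/I⁻ is oxidized (anode), so E°cell = E°(Co³⁺/Co²⁺) − E°(I₂/I⁻).
E°(Co³⁺/Co²⁺) = E°cell + E°(anode) = +1.271 + (+0.544) = +1.815 V.

+1.815 V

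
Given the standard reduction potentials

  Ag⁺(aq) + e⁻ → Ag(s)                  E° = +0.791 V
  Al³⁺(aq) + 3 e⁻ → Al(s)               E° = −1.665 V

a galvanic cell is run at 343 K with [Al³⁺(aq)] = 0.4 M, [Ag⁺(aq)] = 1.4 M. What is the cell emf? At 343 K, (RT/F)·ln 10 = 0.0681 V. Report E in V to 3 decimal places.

Since E°(Ag⁺/Ag) > E°(Al³⁺/Al), Ag⁺/Ag serves as the cathode.
E°cell = E°cat − E°an = +0.791 − (−1.665) = +2.456 V; n = 3.
The balanced reaction is 3 Ag⁺(aq) + Al(s) → 3 Ag(s) + Al³⁺(aq), so Q = [Al³⁺(aq)] / [Ag⁺(aq)]^3 = 0.146 and log Q = −0.836.
By the Nernst equation, E = +2.456 − (0.0681/3)·(−0.836) = +2.475 V.

+2.475 V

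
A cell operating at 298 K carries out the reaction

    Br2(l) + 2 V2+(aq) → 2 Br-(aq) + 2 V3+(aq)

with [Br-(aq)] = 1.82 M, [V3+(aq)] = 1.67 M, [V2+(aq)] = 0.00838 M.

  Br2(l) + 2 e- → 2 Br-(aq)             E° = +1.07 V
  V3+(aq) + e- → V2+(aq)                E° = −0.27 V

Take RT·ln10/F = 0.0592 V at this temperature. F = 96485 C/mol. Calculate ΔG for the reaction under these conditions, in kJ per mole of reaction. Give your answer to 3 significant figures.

E°cell = +1.07 − (−0.27) = +1.34 V; the balanced reaction transfers n = 2 electrons.
Here Q = ([Br-(aq)]^2·[V3+(aq)]^2) / [V2+(aq)]^2 = 1.32×10^5 (log Q = 5.119), giving E = +1.34 − (0.0592/2)·(5.119) = +1.1885 V.
Then ΔG = −nFE = −2 × 96485 × +1.1885 J/mol = −229 kJ/mol.

−229 kJ/mol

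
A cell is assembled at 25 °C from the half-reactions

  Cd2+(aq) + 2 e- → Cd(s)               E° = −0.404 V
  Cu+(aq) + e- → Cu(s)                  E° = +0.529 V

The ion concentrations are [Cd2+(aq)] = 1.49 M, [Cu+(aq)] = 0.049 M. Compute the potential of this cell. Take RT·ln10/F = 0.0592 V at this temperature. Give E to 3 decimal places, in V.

The Cu⁺/Cu couple has the more positive E°, so it is the cathode; Cd²⁺/Cd is the anode.
The standard potential is +0.529 − (−0.404) = +0.933 V and the balanced reaction transfers n = 2 electrons.
For the overall reaction 2 Cu+(aq) + Cd(s) → 2 Cu(s) + Cd2+(aq), Q = [Cd2+(aq)] / [Cu+(aq)]^2 = 621, giving log Q = 2.793.
Applying E = E° − (RT ln10/nF)·log Q gives +0.933 − (0.0592/2)(2.793) = +0.850 V.

+0.850 V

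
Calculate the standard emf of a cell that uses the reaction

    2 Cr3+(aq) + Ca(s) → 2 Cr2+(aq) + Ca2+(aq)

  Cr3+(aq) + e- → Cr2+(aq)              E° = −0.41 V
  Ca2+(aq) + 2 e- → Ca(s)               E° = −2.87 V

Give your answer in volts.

+2.46 V

Cr3+(aq) gains electrons, so the Cr³⁺/Cr²⁺ couple is the cathode; the Ca²⁺/Ca couple is the anode.
E°cell = E°(cathode) − E°(anode) = −0.41 − (−2.87) = +2.46 V.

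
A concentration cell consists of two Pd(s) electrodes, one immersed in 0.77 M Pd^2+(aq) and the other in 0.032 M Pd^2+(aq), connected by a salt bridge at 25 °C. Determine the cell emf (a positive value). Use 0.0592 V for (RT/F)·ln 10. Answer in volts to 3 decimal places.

0.041 V

For a concentration cell E°cell = 0, since both electrodes use the same couple.
The compartment with the higher Pd^2+(aq) concentration (0.77 M) acts as the cathode; ions are reduced there and produced at the dilute (0.032 M) anode.
With n = 2, Ecell = −(0.0592/2)·log([dilute]/[conc]) = −(0.0592/2)·log(0.032/0.77) = +0.041 V.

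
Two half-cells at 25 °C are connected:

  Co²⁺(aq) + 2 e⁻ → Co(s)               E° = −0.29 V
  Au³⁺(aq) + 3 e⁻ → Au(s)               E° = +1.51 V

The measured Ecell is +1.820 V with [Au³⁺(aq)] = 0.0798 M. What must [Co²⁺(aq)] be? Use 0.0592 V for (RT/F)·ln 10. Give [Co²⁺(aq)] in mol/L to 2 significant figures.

0.039 M

The Au³⁺/Au couple has the larger reduction potential, so it is the cathode: E°cell = +1.51 − (−0.29) = +1.80 V and n = 6.
From the Nernst equation, log Q = n(E° − E)/0.0592 = 6·(+1.80 − (+1.820))/0.0592 = −2.027.
Balancing electrons gives 2 Au³⁺(aq) + 3 Co(s) → 2 Au(s) + 3 Co²⁺(aq); thus Q = [Co²⁺(aq)]^3 / [Au³⁺(aq)]^2.
Solving for the unknown gives log [Co²⁺(aq)] = −1.408, so [Co²⁺(aq)] ≈ 0.039 M.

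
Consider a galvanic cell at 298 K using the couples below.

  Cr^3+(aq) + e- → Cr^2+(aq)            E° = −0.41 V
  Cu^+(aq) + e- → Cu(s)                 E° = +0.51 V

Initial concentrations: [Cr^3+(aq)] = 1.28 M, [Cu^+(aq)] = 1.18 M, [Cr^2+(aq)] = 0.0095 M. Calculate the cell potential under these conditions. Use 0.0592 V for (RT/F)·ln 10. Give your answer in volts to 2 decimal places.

+0.80 V

Since E°(Cu⁺/Cu) > E°(Cr³⁺/Cr²⁺), Cu⁺/Cu serves as the cathode.
The standard potential is +0.51 − (−0.41) = +0.92 V and the balanced reaction transfers n = 1 electron.
For the overall reaction Cu^+(aq) + Cr^2+(aq) → Cu(s) + Cr^3+(aq), Q = [Cr^3+(aq)] / ([Cu^+(aq)]·[Cr^2+(aq)]) = 114, giving log Q = 2.058.
E = E° − (0.0592/n)·log Q = +0.92 − (0.0592/1)(2.058) = +0.80 V.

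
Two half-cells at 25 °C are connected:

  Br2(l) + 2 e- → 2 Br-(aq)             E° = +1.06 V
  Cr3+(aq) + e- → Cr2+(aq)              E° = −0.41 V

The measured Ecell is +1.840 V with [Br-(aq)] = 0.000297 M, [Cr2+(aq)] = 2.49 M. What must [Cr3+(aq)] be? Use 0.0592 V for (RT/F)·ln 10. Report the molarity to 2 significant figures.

0.0047 M

With Br₂/Br⁻ at the cathode and Cr³⁺/Cr²⁺ at the anode, E°cell = +1.06 − (−0.41) = +1.47 V (n = 2).
Since E = E° − (0.0592/n)·log Q, log Q = n(E° − E)/0.0592 = −12.500.
Balancing electrons gives Br2(l) + 2 Cr2+(aq) → 2 Br-(aq) + 2 Cr3+(aq); thus Q = ([Br-(aq)]^2·[Cr3+(aq)]^2) / [Cr2+(aq)]^2.
Isolating [Cr3+(aq)] in Q = 10^{−12.500} yields log [Cr3+(aq)] = −2.327, i.e. 0.0047 M.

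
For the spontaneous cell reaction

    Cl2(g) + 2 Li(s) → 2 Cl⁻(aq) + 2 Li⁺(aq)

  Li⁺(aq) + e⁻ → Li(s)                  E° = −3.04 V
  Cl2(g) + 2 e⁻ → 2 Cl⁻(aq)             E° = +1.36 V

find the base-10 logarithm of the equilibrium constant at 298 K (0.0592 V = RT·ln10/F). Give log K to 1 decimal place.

log K = 148.6

The Cl₂/Cl⁻ couple is reduced (cathode); E°cell = +1.36 − (−3.04) = +4.40 V with n = 2.
At equilibrium E = 0, so log K = nE°cell / 0.0592 = (2)(+4.40) / 0.0592 = 148.6.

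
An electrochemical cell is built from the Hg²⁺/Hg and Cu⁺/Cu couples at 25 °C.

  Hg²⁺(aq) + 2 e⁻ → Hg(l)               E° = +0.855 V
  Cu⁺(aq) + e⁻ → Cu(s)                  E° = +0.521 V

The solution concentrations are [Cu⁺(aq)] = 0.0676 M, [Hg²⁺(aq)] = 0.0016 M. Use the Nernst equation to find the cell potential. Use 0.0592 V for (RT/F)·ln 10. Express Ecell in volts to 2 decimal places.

Since E°(Hg²⁺/Hg) > E°(Cu⁺/Cu), Hg²⁺/Hg serves as the cathode.
E°cell = E°cat − E°an = +0.855 − (+0.521) = +0.334 V; n = 2.
For the overall reaction Hg²⁺(aq) + 2 Cu(s) → Hg(l) + 2 Cu⁺(aq), Q = [Cu⁺(aq)]^2 / [Hg²⁺(aq)] = 2.86, giving log Q = 0.456.
By the Nernst equation, E = +0.334 − (0.0592/2)·(0.456) = +0.32 V.

+0.32 V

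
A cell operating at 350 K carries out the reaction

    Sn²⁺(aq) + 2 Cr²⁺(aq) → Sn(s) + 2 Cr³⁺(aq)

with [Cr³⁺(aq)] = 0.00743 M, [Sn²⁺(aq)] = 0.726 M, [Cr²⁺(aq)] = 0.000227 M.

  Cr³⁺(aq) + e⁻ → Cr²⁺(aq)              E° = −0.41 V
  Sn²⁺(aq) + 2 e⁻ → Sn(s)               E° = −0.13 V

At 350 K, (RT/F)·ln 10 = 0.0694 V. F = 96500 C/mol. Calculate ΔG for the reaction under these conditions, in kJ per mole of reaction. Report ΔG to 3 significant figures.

−32.8 kJ/mol

E°cell = −0.13 − (−0.41) = +0.28 V; the balanced reaction transfers n = 2 electrons.
Q = [Cr³⁺(aq)]^2 / ([Sn²⁺(aq)]·[Cr²⁺(aq)]^2) = 1.48×10^3, so log Q = 3.169 and E = +0.28 − (0.0694/2)(3.169) = +0.1700 V.
ΔG = −nFE = −(2)(96500)(+0.1700) J/mol = −32.8 kJ/mol.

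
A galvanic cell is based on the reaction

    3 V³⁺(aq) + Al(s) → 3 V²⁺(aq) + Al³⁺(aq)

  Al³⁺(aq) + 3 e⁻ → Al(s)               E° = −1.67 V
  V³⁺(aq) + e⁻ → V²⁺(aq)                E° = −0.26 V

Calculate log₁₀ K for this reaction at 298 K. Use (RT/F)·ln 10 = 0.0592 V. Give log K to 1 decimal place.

log K = 71.5

The V³⁺/V²⁺ couple is reduced (cathode); E°cell = −0.26 − (−1.67) = +1.41 V with n = 3.
At equilibrium E = 0, so log K = nE°cell / 0.0592 = (3)(+1.41) / 0.0592 = 71.5.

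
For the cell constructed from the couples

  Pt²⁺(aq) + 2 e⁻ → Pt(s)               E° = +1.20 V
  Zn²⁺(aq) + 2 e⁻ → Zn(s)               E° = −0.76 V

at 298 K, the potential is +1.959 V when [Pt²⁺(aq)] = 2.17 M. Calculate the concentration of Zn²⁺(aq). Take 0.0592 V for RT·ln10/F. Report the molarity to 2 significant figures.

The Pt²⁺/Pt couple has the larger reduction potential, so it is the cathode: E°cell = +1.20 − (−0.76) = +1.96 V and n = 2.
From the Nernst equation, log Q = n(E° − E)/0.0592 = 2·(+1.96 − (+1.959))/0.0592 = 0.034.
For Pt²⁺(aq) + Zn(s) → Pt(s) + Zn²⁺(aq), the reaction quotient is Q = [Zn²⁺(aq)] / [Pt²⁺(aq)].
Isolating [Zn²⁺(aq)] in Q = 10^{0.034} yields log [Zn²⁺(aq)] = 0.370, i.e. 2.3 M.

2.3 M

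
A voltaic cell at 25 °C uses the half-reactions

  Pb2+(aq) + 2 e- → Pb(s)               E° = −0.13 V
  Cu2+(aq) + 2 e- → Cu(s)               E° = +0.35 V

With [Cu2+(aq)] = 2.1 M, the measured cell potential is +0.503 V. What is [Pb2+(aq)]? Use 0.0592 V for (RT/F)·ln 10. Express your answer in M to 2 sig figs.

0.35 M

The Cu²⁺/Cu couple has the larger reduction potential, so it is the cathode: E°cell = +0.35 − (−0.13) = +0.48 V and n = 2.
Rearranging E = E° − (0.0592/n)·log Q gives log Q = 2(+0.48 − (+0.503))/0.0592 = −0.777.
Balancing electrons gives Cu2+(aq) + Pb(s) → Cu(s) + Pb2+(aq); thus Q = [Pb2+(aq)] / [Cu2+(aq)].
Solving for the unknown gives log [Pb2+(aq)] = −0.455, so [Pb2+(aq)] ≈ 0.35 M.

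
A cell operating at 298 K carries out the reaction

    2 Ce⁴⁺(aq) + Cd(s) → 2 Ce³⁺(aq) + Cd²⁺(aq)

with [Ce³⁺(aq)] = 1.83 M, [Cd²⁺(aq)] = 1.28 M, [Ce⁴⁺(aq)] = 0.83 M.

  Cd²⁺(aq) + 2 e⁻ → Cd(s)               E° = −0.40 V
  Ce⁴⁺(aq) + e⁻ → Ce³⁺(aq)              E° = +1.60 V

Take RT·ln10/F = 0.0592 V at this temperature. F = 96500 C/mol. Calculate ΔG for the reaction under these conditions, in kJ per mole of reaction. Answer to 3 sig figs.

−381 kJ/mol

The standard cell potential is +1.60 − (−0.40) = +2.00 V, with n = 2 electrons in the balanced equation.
The reaction quotient is ([Ce³⁺(aq)]^2·[Cd²⁺(aq)]) / [Ce⁴⁺(aq)]^2 = 6.22; by Nernst, E = +2.00 − (0.0592/2)(0.794) = +1.9765 V.
ΔG = −nFE = −(2)(96500)(+1.9765) J/mol = −381 kJ/mol.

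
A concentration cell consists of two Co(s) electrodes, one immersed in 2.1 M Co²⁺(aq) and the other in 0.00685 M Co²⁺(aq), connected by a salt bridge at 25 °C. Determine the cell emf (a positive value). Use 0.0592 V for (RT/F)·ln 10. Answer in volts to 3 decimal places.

For a concentration cell E°cell = 0, since both electrodes use the same couple.
The compartment with the higher Co²⁺(aq) concentration (2.1 M) acts as the cathode; ions are reduced there and produced at the dilute (0.00685 M) anode.
With n = 2, Ecell = −(0.0592/2)·log([dilute]/[conc]) = −(0.0592/2)·log(0.00685/2.1) = +0.074 V.

0.074 V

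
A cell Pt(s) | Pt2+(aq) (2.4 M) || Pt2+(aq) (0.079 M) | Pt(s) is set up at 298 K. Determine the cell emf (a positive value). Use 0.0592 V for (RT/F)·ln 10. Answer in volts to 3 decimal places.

For a concentration cell E°cell = 0, since both electrodes use the same couple.
The compartment with the higher Pt2+(aq) concentration (2.4 M) acts as the cathode; ions are reduced there and produced at the dilute (0.079 M) anode.
With n = 2, Ecell = −(0.0592/2)·log([dilute]/[conc]) = −(0.0592/2)·log(0.079/2.4) = +0.044 V.

0.044 V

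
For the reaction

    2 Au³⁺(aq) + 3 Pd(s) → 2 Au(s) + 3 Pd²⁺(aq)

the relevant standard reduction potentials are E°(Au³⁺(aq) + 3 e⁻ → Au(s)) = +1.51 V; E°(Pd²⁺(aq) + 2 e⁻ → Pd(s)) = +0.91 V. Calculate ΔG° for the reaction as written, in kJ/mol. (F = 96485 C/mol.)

In the reaction as written Au³⁺(aq) is reduced, so the Au³⁺/Au couple is the cathode and Pd²⁺/Pd is the anode.
E°cell = +1.51 − (+0.91) = +0.60 V; balancing electrons gives n = 6.
ΔG° = −nFE°cell = −(6)(96485)(+0.60) J/mol = −347 kJ/mol.

−347 kJ/mol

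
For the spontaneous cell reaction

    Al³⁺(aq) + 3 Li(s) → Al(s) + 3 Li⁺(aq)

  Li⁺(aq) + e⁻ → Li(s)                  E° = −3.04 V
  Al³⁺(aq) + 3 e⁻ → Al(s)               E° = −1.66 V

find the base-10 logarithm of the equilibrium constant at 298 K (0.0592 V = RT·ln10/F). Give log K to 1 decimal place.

The Al³⁺/Al couple is reduced (cathode); E°cell = −1.66 − (−3.04) = +1.38 V with n = 3.
At equilibrium E = 0, so log K = nE°cell / 0.0592 = (3)(+1.38) / 0.0592 = 69.9.

log K = 69.9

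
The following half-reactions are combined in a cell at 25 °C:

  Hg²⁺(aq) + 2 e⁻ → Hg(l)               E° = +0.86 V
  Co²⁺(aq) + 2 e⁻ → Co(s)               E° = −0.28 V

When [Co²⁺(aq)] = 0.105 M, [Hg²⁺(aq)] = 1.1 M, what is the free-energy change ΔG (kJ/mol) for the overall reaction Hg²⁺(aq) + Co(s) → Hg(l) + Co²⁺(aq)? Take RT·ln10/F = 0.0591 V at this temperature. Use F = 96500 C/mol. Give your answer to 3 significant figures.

−226 kJ/mol

The standard cell potential is +0.86 − (−0.28) = +1.14 V, with n = 2 electrons in the balanced equation.
Here Q = [Co²⁺(aq)] / [Hg²⁺(aq)] = 0.0955 (log Q = −1.020), giving E = +1.14 − (0.0591/2)·(−1.020) = +1.1701 V.
Then ΔG = −nFE = −2 × 96500 × +1.1701 J/mol = −226 kJ/mol.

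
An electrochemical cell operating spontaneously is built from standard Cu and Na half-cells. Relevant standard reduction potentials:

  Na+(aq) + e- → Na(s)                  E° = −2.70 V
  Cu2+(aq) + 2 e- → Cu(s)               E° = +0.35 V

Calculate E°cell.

The Cu²⁺/Cu couple has the higher E°, so Cu ion is reduced (cathode) and Na is oxidized (anode).
E°cell = E°(cathode) − E°(anode) = +0.35 − (−2.70) = +3.05 V.

+3.05 V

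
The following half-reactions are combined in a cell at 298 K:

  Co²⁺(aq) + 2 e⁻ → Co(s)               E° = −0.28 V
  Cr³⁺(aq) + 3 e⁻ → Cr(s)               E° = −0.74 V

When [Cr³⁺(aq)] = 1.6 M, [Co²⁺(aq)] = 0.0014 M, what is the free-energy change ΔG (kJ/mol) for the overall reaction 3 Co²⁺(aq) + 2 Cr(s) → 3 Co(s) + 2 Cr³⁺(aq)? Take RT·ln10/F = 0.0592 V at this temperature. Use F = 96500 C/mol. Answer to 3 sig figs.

With Co²⁺/Co reduced at the cathode, E°cell = −0.28 − (−0.74) = +0.46 V and n = 6.
Q = [Cr³⁺(aq)]^2 / [Co²⁺(aq)]^3 = 9.33×10^8, so log Q = 8.970 and E = +0.46 − (0.0592/6)(8.970) = +0.3715 V.
Then ΔG = −nFE = −6 × 96500 × +0.3715 J/mol = −215 kJ/mol.

−215 kJ/mol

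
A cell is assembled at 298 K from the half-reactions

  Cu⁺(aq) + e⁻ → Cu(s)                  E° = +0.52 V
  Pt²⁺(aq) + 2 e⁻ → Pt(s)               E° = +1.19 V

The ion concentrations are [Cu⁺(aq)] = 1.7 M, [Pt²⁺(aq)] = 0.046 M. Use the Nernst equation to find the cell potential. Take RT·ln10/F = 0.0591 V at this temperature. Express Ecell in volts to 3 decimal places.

Pt²⁺/Pt is reduced (cathode, E° = +1.19 V) and Cu⁺/Cu is oxidized (anode).
E°cell = +1.19 − (+0.52) = +0.67 V, with n = 2 electrons transferred.
For the overall reaction Pt²⁺(aq) + 2 Cu(s) → Pt(s) + 2 Cu⁺(aq), Q = [Cu⁺(aq)]^2 / [Pt²⁺(aq)] = 62.8, giving log Q = 1.798.
E = E° − (0.0591/n)·log Q = +0.67 − (0.0591/2)(1.798) = +0.617 V.

+0.617 V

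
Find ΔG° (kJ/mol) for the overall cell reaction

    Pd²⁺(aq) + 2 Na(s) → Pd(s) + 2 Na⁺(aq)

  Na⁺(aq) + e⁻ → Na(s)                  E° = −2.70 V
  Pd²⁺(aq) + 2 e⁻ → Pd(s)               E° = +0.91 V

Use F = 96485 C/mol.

−697 kJ/mol

In the reaction as written Pd²⁺(aq) is reduced, so the Pd²⁺/Pd couple is the cathode and Na⁺/Na is the anode.
E°cell = +0.91 − (−2.70) = +3.61 V; balancing electrons gives n = 2.
ΔG° = −nFE°cell = −(2)(96485)(+3.61) J/mol = −697 kJ/mol.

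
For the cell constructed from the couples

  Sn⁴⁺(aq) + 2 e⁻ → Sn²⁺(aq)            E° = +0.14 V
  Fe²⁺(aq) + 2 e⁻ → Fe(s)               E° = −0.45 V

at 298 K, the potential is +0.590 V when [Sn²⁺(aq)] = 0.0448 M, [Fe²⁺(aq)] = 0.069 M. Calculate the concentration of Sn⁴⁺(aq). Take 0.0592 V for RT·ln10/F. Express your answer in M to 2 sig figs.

0.0031 M

Sn⁴⁺/Sn²⁺ is the cathode (higher E°); E°cell = +0.14 − (−0.45) = +0.59 V with n = 2.
From the Nernst equation, log Q = n(E° − E)/0.0592 = 2·(+0.59 − (+0.590))/0.0592 = 0.000.
For Sn⁴⁺(aq) + Fe(s) → Sn²⁺(aq) + Fe²⁺(aq), the reaction quotient is Q = ([Sn²⁺(aq)]·[Fe²⁺(aq)]) / [Sn⁴⁺(aq)].
Substituting the known concentrations and solving, log [Sn⁴⁺(aq)] = −2.510 and [Sn⁴⁺(aq)] = 0.0031 M.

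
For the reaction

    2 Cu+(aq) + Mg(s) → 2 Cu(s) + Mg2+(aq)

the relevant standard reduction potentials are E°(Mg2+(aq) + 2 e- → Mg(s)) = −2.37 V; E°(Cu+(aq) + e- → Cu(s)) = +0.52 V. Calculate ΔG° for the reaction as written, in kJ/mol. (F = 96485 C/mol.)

−558 kJ/mol

In the reaction as written Cu+(aq) is reduced, so the Cu⁺/Cu couple is the cathode and Mg²⁺/Mg is the anode.
E°cell = +0.52 − (−2.37) = +2.89 V; balancing electrons gives n = 2.
ΔG° = −nFE°cell = −(2)(96485)(+2.89) J/mol = −558 kJ/mol.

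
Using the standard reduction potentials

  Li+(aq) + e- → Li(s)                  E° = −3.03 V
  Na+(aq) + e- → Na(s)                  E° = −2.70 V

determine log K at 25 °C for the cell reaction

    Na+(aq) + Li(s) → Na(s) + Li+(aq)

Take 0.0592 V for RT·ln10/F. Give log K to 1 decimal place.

The Na⁺/Na couple is reduced (cathode); E°cell = −2.70 − (−3.03) = +0.33 V with n = 1.
At equilibrium E = 0, so log K = nE°cell / 0.0592 = (1)(+0.33) / 0.0592 = 5.6.

log K = 5.6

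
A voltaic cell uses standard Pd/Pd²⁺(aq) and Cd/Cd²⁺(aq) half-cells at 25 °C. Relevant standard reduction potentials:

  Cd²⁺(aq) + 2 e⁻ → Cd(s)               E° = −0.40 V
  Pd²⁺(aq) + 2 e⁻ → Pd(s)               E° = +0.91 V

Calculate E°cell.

Of the two couples in this cell, the one with the more positive reduction potential is reduced at the cathode: here that is Pd²⁺/Pd (+0.91 V); Cd²⁺/Cd (−0.40 V) is the anode.
E°cell = E°(cathode) − E°(anode) = +0.91 − (−0.40) = +1.31 V.

+1.31 V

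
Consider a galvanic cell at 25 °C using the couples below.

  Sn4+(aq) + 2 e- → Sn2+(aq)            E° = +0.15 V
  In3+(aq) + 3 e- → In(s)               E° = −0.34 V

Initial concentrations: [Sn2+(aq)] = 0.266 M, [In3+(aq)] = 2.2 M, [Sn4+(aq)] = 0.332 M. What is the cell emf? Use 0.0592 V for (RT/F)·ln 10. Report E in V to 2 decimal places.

Sn⁴⁺/Sn²⁺ is reduced (cathode, E° = +0.15 V) and In³⁺/In is oxidized (anode).
E°cell = E°cat − E°an = +0.15 − (−0.34) = +0.49 V; n = 6.
Balancing gives 3 Sn4+(aq) + 2 In(s) → 3 Sn2+(aq) + 2 In3+(aq); hence Q = ([Sn2+(aq)]^3·[In3+(aq)]^2) / [Sn4+(aq)]^3 = 2.49 (log Q = 0.396).
E = E° − (0.0592/n)·log Q = +0.49 − (0.0592/6)(0.396) = +0.49 V.

+0.49 V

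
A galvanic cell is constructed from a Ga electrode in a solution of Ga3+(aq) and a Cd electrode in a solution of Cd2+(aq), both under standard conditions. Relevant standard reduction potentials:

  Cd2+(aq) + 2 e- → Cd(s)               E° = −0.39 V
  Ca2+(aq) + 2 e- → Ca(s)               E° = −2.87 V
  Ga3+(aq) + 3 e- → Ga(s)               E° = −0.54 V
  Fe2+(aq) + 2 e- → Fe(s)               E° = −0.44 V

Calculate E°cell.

Of the two couples in this cell, the one with the more positive reduction potential is reduced at the cathode: here that is Cd²⁺/Cd (−0.39 V); Ga³⁺/Ga (−0.54 V) is the anode.
E°cell = E°(cathode) − E°(anode) = −0.39 − (−0.54) = +0.15 V.

+0.15 V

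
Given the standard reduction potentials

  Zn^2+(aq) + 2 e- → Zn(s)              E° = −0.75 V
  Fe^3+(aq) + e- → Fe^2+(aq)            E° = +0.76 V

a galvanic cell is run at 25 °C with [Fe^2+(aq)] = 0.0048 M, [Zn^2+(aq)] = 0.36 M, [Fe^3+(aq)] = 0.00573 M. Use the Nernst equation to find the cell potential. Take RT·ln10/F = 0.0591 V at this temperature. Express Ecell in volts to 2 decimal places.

+1.53 V

The Fe³⁺/Fe²⁺ couple has the more positive E°, so it is the cathode; Zn²⁺/Zn is the anode.
E°cell = +0.76 − (−0.75) = +1.51 V, with n = 2 electrons transferred.
The balanced reaction is 2 Fe^3+(aq) + Zn(s) → 2 Fe^2+(aq) + Zn^2+(aq), so Q = ([Fe^2+(aq)]^2·[Zn^2+(aq)]) / [Fe^3+(aq)]^2 = 0.253 and log Q = −0.598.
By the Nernst equation, E = +1.51 − (0.0591/2)·(−0.598) = +1.53 V.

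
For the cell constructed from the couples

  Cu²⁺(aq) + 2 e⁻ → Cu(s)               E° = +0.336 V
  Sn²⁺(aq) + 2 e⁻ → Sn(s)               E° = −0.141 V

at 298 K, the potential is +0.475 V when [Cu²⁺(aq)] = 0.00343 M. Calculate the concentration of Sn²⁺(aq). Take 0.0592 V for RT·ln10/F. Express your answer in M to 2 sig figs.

The Cu²⁺/Cu couple has the larger reduction potential, so it is the cathode: E°cell = +0.336 − (−0.141) = +0.477 V and n = 2.
From the Nernst equation, log Q = n(E° − E)/0.0592 = 2·(+0.477 − (+0.475))/0.0592 = 0.068.
The balanced reaction is Cu²⁺(aq) + Sn(s) → Cu(s) + Sn²⁺(aq), so Q = [Sn²⁺(aq)] / [Cu²⁺(aq)].
Isolating [Sn²⁺(aq)] in Q = 10^{0.068} yields log [Sn²⁺(aq)] = −2.397, i.e. 0.0040 M.

0.0040 M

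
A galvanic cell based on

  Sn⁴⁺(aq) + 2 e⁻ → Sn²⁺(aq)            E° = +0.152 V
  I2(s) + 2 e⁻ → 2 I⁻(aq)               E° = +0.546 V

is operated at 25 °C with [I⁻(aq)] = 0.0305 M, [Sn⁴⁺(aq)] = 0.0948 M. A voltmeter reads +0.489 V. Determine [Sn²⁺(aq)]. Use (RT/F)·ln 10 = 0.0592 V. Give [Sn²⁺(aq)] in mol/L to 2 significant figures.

0.14 M

I₂/I⁻ is the cathode (higher E°); E°cell = +0.546 − (+0.152) = +0.394 V with n = 2.
From the Nernst equation, log Q = n(E° − E)/0.0592 = 2·(+0.394 − (+0.489))/0.0592 = −3.209.
Balancing electrons gives I2(s) + Sn²⁺(aq) → 2 I⁻(aq) + Sn⁴⁺(aq); thus Q = ([I⁻(aq)]^2·[Sn⁴⁺(aq)]) / [Sn²⁺(aq)].
Isolating [Sn²⁺(aq)] in Q = 10^{−3.209} yields log [Sn²⁺(aq)] = −0.846, i.e. 0.14 M.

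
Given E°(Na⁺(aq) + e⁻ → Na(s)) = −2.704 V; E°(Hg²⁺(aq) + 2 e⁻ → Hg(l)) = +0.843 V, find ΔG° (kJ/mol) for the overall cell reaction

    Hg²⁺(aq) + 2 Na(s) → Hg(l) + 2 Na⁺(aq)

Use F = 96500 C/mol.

In the reaction as written Hg²⁺(aq) is reduced, so the Hg²⁺/Hg couple is the cathode and Na⁺/Na is the anode.
E°cell = +0.843 − (−2.704) = +3.547 V; balancing electrons gives n = 2.
ΔG° = −nFE°cell = −(2)(96500)(+3.547) J/mol = −685 kJ/mol.

−685 kJ/mol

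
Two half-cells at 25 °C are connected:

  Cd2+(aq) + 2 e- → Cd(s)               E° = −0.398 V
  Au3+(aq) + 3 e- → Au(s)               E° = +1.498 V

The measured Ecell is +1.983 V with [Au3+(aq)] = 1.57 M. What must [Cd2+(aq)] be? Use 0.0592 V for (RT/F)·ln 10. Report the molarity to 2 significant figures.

0.0016 M

The Au³⁺/Au couple has the larger reduction potential, so it is the cathode: E°cell = +1.498 − (−0.398) = +1.896 V and n = 6.
Since E = E° − (0.0592/n)·log Q, log Q = n(E° − E)/0.0592 = −8.818.
The balanced reaction is 2 Au3+(aq) + 3 Cd(s) → 2 Au(s) + 3 Cd2+(aq), so Q = [Cd2+(aq)]^3 / [Au3+(aq)]^2.
Isolating [Cd2+(aq)] in Q = 10^{−8.818} yields log [Cd2+(aq)] = −2.809, i.e. 0.0016 M.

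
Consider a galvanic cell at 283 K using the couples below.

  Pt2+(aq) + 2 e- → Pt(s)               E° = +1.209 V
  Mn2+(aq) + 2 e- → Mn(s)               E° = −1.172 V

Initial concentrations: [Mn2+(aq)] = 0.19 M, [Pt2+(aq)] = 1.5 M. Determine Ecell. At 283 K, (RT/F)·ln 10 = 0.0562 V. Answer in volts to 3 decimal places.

The Pt²⁺/Pt couple has the more positive E°, so it is the cathode; Mn²⁺/Mn is the anode.
The standard potential is +1.209 − (−1.172) = +2.381 V and the balanced reaction transfers n = 2 electrons.
Balancing gives Pt2+(aq) + Mn(s) → Pt(s) + Mn2+(aq); hence Q = [Mn2+(aq)] / [Pt2+(aq)] = 0.127 (log Q = −0.897).
Applying E = E° − (RT ln10/nF)·log Q gives +2.381 − (0.0562/2)(−0.897) = +2.406 V.

+2.406 V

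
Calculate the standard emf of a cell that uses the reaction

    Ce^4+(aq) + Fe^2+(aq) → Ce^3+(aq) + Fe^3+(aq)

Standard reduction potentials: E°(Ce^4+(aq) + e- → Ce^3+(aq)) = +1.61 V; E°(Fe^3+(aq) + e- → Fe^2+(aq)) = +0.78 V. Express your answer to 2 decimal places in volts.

+0.83 V

In the reaction as written, Ce^4+(aq) is reduced (cathode) and Fe^3+(aq) is produced by oxidation at the anode.
E°cell = E°(cathode) − E°(anode) = +1.61 − (+0.78) = +0.83 V.
The positive value indicates the reaction is spontaneous as written.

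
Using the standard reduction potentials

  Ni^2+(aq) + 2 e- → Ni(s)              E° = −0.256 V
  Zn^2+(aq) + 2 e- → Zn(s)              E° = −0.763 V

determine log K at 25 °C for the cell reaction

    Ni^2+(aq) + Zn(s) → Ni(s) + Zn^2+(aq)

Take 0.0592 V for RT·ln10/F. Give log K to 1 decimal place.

log K = 17.1

The Ni²⁺/Ni couple is reduced (cathode); E°cell = −0.256 − (−0.763) = +0.507 V with n = 2.
At equilibrium E = 0, so log K = nE°cell / 0.0592 = (2)(+0.507) / 0.0592 = 17.1.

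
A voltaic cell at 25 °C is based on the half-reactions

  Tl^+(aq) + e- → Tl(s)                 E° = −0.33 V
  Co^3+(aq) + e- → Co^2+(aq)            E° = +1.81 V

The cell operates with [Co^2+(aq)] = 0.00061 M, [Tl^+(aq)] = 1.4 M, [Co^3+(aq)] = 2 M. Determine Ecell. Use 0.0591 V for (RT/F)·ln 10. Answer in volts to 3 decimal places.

The Co³⁺/Co²⁺ couple has the more positive E°, so it is the cathode; Tl⁺/Tl is the anode.
E°cell = E°cat − E°an = +1.81 − (−0.33) = +2.14 V; n = 1.
The balanced reaction is Co^3+(aq) + Tl(s) → Co^2+(aq) + Tl^+(aq), so Q = ([Co^2+(aq)]·[Tl^+(aq)]) / [Co^3+(aq)] = 0.000427 and log Q = −3.370.
By the Nernst equation, E = +2.14 − (0.0591/1)·(−3.370) = +2.339 V.

+2.339 V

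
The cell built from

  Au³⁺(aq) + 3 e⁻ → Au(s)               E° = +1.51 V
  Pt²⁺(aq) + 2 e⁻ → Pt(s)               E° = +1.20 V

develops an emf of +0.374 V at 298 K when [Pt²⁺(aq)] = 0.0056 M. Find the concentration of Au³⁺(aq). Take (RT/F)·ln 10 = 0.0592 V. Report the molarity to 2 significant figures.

0.73 M

With Au³⁺/Au at the cathode and Pt²⁺/Pt at the anode, E°cell = +1.51 − (+1.20) = +0.31 V (n = 6).
Since E = E° − (0.0592/n)·log Q, log Q = n(E° − E)/0.0592 = −6.486.
The balanced reaction is 2 Au³⁺(aq) + 3 Pt(s) → 2 Au(s) + 3 Pt²⁺(aq), so Q = [Pt²⁺(aq)]^3 / [Au³⁺(aq)]^2.
Solving for the unknown gives log [Au³⁺(aq)] = −0.135, so [Au³⁺(aq)] ≈ 0.73 M.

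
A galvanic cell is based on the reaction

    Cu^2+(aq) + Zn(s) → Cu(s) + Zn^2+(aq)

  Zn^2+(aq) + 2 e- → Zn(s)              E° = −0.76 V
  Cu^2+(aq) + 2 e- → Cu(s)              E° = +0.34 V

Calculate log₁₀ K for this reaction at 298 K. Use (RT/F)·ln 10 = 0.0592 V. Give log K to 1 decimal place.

The Cu²⁺/Cu couple is reduced (cathode); E°cell = +0.34 − (−0.76) = +1.10 V with n = 2.
At equilibrium E = 0, so log K = nE°cell / 0.0592 = (2)(+1.10) / 0.0592 = 37.2.

log K = 37.2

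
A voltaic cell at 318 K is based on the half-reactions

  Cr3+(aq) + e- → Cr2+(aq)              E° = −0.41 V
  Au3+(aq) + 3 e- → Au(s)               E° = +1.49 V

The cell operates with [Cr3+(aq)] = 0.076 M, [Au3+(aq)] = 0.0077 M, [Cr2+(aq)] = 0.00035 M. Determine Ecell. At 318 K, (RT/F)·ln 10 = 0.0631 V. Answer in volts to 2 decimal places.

+1.71 V

Au³⁺/Au is reduced (cathode, E° = +1.49 V) and Cr³⁺/Cr²⁺ is oxidized (anode).
The standard potential is +1.49 − (−0.41) = +1.90 V and the balanced reaction transfers n = 3 electrons.
Balancing gives Au3+(aq) + 3 Cr2+(aq) → Au(s) + 3 Cr3+(aq); hence Q = [Cr3+(aq)]^3 / ([Au3+(aq)]·[Cr2+(aq)]^3) = 1.33×10^9 (log Q = 9.124).
By the Nernst equation, E = +1.90 − (0.0631/3)·(9.124) = +1.71 V.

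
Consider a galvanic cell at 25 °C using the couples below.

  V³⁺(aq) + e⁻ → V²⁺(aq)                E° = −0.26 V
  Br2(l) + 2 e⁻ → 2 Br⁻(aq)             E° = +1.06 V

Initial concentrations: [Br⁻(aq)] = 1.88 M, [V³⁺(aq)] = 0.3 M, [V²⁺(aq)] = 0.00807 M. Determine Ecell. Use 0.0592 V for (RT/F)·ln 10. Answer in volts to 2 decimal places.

Since E°(Br₂/Br⁻) > E°(V³⁺/V²⁺), Br₂/Br⁻ serves as the cathode.
E°cell = +1.06 − (−0.26) = +1.32 V, with n = 2 electrons transferred.
Balancing gives Br2(l) + 2 V²⁺(aq) → 2 Br⁻(aq) + 2 V³⁺(aq); hence Q = ([Br⁻(aq)]^2·[V³⁺(aq)]^2) / [V²⁺(aq)]^2 = 4.88×10^3 (log Q = 3.689).
Applying E = E° − (RT ln10/nF)·log Q gives +1.32 − (0.0592/2)(3.689) = +1.21 V.

+1.21 V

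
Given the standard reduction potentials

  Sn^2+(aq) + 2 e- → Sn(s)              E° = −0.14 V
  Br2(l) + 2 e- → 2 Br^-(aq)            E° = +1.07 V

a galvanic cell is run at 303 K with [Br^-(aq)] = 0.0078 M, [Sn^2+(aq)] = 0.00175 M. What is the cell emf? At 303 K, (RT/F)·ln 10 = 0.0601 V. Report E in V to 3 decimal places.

+1.420 V

The Br₂/Br⁻ couple has the more positive E°, so it is the cathode; Sn²⁺/Sn is the anode.
E°cell = +1.07 − (−0.14) = +1.21 V, with n = 2 electrons transferred.
The balanced reaction is Br2(l) + Sn(s) → 2 Br^-(aq) + Sn^2+(aq), so Q = [Br^-(aq)]^2·[Sn^2+(aq)] = 1.06×10^−7 and log Q = −6.973.
E = E° − (0.0601/n)·log Q = +1.21 − (0.0601/2)(−6.973) = +1.420 V.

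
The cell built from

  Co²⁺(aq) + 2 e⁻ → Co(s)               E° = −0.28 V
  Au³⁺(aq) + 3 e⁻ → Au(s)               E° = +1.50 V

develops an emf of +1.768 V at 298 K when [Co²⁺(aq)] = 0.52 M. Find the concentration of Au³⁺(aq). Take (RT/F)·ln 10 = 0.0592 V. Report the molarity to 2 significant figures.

With Au³⁺/Au at the cathode and Co²⁺/Co at the anode, E°cell = +1.50 − (−0.28) = +1.78 V (n = 6).
Since E = E° − (0.0592/n)·log Q, log Q = n(E° − E)/0.0592 = 1.216.
The balanced reaction is 2 Au³⁺(aq) + 3 Co(s) → 2 Au(s) + 3 Co²⁺(aq), so Q = [Co²⁺(aq)]^3 / [Au³⁺(aq)]^2.
Solving for the unknown gives log [Au³⁺(aq)] = −1.034, so [Au³⁺(aq)] ≈ 0.092 M.

0.092 M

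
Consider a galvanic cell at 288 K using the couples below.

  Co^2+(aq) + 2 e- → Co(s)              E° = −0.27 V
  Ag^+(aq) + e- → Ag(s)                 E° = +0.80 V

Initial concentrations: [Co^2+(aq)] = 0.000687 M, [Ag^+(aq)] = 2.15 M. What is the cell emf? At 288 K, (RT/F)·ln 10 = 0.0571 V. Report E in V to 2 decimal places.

Ag⁺/Ag is reduced (cathode, E° = +0.80 V) and Co²⁺/Co is oxidized (anode).
E°cell = E°cat − E°an = +0.80 − (−0.27) = +1.07 V; n = 2.
For the overall reaction 2 Ag^+(aq) + Co(s) → 2 Ag(s) + Co^2+(aq), Q = [Co^2+(aq)] / [Ag^+(aq)]^2 = 0.000149, giving log Q = −3.828.
Applying E = E° − (RT ln10/nF)·log Q gives +1.07 − (0.0571/2)(−3.828) = +1.18 V.

+1.18 V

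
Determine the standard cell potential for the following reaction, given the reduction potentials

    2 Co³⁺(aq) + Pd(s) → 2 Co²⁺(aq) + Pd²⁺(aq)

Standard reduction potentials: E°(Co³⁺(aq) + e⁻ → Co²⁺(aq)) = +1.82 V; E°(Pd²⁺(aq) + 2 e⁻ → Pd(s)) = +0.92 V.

In the reaction as written, Co³⁺(aq) is reduced (cathode) and Pd²⁺(aq) is produced by oxidation at the anode.
E°cell = E°(cathode) − E°(anode) = +1.82 − (+0.92) = +0.90 V.
The positive value indicates the reaction is spontaneous as written.

+0.90 V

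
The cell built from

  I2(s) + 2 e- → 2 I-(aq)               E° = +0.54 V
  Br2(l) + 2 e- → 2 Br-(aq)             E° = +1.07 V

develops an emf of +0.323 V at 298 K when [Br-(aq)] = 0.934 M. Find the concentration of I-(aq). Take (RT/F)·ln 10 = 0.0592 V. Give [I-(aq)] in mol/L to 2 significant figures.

Br₂/Br⁻ is the cathode (higher E°); E°cell = +1.07 − (+0.54) = +0.53 V with n = 2.
Rearranging E = E° − (0.0592/n)·log Q gives log Q = 2(+0.53 − (+0.323))/0.0592 = 6.993.
For Br2(l) + 2 I-(aq) → 2 Br-(aq) + I2(s), the reaction quotient is Q = [Br-(aq)]^2 / [I-(aq)]^2.
Substituting the known concentrations and solving, log [I-(aq)] = −3.526 and [I-(aq)] = 0.00030 M.

0.00030 M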